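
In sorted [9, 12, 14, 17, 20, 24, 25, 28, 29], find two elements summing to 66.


Two pointers: lo=0, hi=8
No pair sums to 66


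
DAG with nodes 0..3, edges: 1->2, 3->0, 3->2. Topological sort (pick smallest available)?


Kahn's algorithm, process smallest node first
Order: [1, 3, 0, 2]


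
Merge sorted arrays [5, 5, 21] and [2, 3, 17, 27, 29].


Compare heads, take smaller each step.
Merged: [2, 3, 5, 5, 17, 21, 27, 29]


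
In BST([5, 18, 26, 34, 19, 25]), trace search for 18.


BST root = 5
Search for 18: compare at each node
Path: [5, 18]


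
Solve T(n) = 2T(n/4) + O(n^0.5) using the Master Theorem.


a=2, b=4, c=0.5. log_4(2)=0.5 = c=0.5. Case 2: O(n^c log n) = O(sqrt(n) log n)
Complexity: O(sqrt(n) log n)


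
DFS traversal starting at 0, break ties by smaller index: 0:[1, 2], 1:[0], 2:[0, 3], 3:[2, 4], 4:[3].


DFS stack-based: start with [0]
Visit order: [0, 1, 2, 3, 4]


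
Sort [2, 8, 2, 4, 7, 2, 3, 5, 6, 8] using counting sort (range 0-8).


Count array: [0, 0, 3, 1, 1, 1, 1, 1, 2]
Reconstruct: [2, 2, 2, 3, 4, 5, 6, 7, 8, 8]


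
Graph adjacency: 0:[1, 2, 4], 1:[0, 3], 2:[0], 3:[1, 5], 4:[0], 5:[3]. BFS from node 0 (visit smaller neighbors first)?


BFS queue: start with [0]
Visit order: [0, 1, 2, 4, 3, 5]


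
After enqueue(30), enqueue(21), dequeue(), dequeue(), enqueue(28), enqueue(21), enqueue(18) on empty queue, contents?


enqueue(30) -> [30]
enqueue(21) -> [30, 21]
dequeue() returns 30 -> [21]
dequeue() returns 21 -> []
enqueue(28) -> [28]
enqueue(21) -> [28, 21]
enqueue(18) -> [28, 21, 18]
Final queue (front to back): [28, 21, 18]


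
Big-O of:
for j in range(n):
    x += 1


Per nesting level: O(n) = O(n)
Complexity: O(n)


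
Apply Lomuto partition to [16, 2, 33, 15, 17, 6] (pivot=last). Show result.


Elements <= 6 go left of pivot.
Result: [2, 6, 33, 15, 17, 16], pivot at index 1


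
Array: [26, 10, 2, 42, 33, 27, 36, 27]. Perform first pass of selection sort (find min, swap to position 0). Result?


After one pass: [2, 10, 26, 42, 33, 27, 36, 27]


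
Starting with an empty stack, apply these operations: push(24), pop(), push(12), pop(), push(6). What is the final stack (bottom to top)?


push(24) -> [24]
pop() returns 24 -> []
push(12) -> [12]
pop() returns 12 -> []
push(6) -> [6]
Final stack (bottom to top): [6]


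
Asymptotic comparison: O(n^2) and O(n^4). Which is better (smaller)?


quadratic grows slower than quartic
O(n^2) is asymptotically smaller; O(n^4) grows faster


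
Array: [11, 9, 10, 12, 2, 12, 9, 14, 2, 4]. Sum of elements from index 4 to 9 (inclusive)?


Prefix sums: [0, 11, 20, 30, 42, 44, 56, 65, 79, 81, 85]
Sum[4..9] = prefix[10] - prefix[4] = 85 - 42 = 43


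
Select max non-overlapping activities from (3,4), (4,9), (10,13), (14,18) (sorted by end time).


Greedy: pick earliest-ending, then skip overlaps.
Selected (4 activities): [(3, 4), (4, 9), (10, 13), (14, 18)]


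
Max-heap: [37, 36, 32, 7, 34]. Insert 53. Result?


Append 53: [37, 36, 32, 7, 34, 53]
Bubble up: swap idx 5(53) with idx 2(32); swap idx 2(53) with idx 0(37)
Result: [53, 36, 37, 7, 34, 32]


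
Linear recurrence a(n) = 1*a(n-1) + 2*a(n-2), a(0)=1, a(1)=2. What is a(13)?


Build bottom-up:
...a(11)=2048, a(12)=4096, a(13)=1*4096+2*2048=8192


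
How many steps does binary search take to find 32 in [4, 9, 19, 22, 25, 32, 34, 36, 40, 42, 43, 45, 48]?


Search for 32:
[0,12] mid=6 arr[6]=34
[0,5] mid=2 arr[2]=19
[3,5] mid=4 arr[4]=25
[5,5] mid=5 arr[5]=32
Total: 4 comparisons


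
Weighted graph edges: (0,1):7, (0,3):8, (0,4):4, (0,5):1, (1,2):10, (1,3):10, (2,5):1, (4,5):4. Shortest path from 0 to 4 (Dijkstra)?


Dijkstra from 0:
Distances: {0: 0, 1: 7, 2: 2, 3: 8, 4: 4, 5: 1}
Shortest distance to 4 = 4, path = [0, 4]


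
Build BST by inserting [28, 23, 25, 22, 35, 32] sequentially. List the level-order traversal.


Root = 28; build tree by BST insertion.
Level-Order traversal: [28, 23, 35, 22, 25, 32]


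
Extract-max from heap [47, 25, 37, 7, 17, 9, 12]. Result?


Max = 47
Replace root with last, heapify down
Resulting heap: [37, 25, 12, 7, 17, 9]


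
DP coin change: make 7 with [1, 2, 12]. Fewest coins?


dp[0]=0; dp[i]=1+min(dp[i-c] for c in coins)
...dp[2]=1, dp[3]=2, dp[4]=2, dp[5]=3, dp[6]=3, dp[7]=4
Minimum coins for 7 = 4


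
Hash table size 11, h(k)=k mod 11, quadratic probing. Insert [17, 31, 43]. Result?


Insertions: 17->slot 6; 31->slot 9; 43->slot 10
Table: [None, None, None, None, None, None, 17, None, None, 31, 43]


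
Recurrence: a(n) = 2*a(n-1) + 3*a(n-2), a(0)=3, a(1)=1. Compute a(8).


Build bottom-up:
...a(6)=731, a(7)=2185, a(8)=2*2185+3*731=6563


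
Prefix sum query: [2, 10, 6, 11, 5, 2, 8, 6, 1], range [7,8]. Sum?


Prefix sums: [0, 2, 12, 18, 29, 34, 36, 44, 50, 51]
Sum[7..8] = prefix[9] - prefix[7] = 51 - 44 = 7


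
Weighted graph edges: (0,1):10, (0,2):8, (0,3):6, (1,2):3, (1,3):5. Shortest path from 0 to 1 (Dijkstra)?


Dijkstra from 0:
Distances: {0: 0, 1: 10, 2: 8, 3: 6}
Shortest distance to 1 = 10, path = [0, 1]


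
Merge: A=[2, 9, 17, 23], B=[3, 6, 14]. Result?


Compare heads, take smaller each step.
Merged: [2, 3, 6, 9, 14, 17, 23]


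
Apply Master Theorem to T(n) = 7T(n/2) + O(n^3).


a=7, b=2, c=3. log_2(7)=2.807 < c=3. Case 3: O(n^c) = O(n^3)
Complexity: O(n^3)


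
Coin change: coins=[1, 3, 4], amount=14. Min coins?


dp[0]=0; dp[i]=1+min(dp[i-c] for c in coins)
...dp[9]=3, dp[10]=3, dp[11]=3, dp[12]=3, dp[13]=4, dp[14]=4
Minimum coins for 14 = 4


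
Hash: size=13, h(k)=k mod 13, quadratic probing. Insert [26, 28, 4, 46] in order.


Insertions: 26->slot 0; 28->slot 2; 4->slot 4; 46->slot 7
Table: [26, None, 28, None, 4, None, None, 46, None, None, None, None, None]


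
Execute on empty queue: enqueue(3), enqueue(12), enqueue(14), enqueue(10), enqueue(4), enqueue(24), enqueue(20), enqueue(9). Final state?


enqueue(3) -> [3]
enqueue(12) -> [3, 12]
enqueue(14) -> [3, 12, 14]
enqueue(10) -> [3, 12, 14, 10]
enqueue(4) -> [3, 12, 14, 10, 4]
enqueue(24) -> [3, 12, 14, 10, 4, 24]
enqueue(20) -> [3, 12, 14, 10, 4, 24, 20]
enqueue(9) -> [3, 12, 14, 10, 4, 24, 20, 9]
Final queue (front to back): [3, 12, 14, 10, 4, 24, 20, 9]


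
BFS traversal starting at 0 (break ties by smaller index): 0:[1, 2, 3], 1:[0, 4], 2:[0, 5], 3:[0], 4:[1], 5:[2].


BFS queue: start with [0]
Visit order: [0, 1, 2, 3, 4, 5]


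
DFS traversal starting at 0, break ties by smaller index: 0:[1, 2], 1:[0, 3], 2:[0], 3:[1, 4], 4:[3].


DFS stack-based: start with [0]
Visit order: [0, 1, 3, 4, 2]


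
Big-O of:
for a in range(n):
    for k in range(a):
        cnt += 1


Per nesting level: O(n) * O(n) [triangular over a] = O(n^2)
Complexity: O(n^2)


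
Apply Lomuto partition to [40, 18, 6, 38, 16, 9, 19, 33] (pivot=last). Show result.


Elements <= 33 go left of pivot.
Result: [18, 6, 16, 9, 19, 33, 40, 38], pivot at index 5


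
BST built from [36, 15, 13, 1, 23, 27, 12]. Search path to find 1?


BST root = 36
Search for 1: compare at each node
Path: [36, 15, 13, 1]


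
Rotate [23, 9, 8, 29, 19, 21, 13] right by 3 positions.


Right rotate by 3: [19, 21, 13, 23, 9, 8, 29]


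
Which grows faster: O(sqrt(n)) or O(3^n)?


sublinear grows slower than exponential (base 3)
O(sqrt(n)) is asymptotically smaller; O(3^n) grows faster


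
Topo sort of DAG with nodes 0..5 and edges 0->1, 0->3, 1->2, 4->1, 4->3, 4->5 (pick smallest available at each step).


Kahn's algorithm, process smallest node first
Order: [0, 4, 1, 2, 3, 5]


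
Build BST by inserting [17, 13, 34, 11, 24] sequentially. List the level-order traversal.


Root = 17; build tree by BST insertion.
Level-Order traversal: [17, 13, 34, 11, 24]


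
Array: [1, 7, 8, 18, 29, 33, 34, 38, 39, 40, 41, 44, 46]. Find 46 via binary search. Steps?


Search for 46:
[0,12] mid=6 arr[6]=34
[7,12] mid=9 arr[9]=40
[10,12] mid=11 arr[11]=44
[12,12] mid=12 arr[12]=46
Total: 4 comparisons


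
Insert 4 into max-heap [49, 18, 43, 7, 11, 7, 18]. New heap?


Append 4: [49, 18, 43, 7, 11, 7, 18, 4]
Bubble up: no swaps needed
Result: [49, 18, 43, 7, 11, 7, 18, 4]


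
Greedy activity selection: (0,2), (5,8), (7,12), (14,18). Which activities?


Greedy: pick earliest-ending, then skip overlaps.
Selected (3 activities): [(0, 2), (5, 8), (14, 18)]


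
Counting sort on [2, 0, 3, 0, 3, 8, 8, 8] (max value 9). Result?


Count array: [2, 0, 1, 2, 0, 0, 0, 0, 3, 0]
Reconstruct: [0, 0, 2, 3, 3, 8, 8, 8]


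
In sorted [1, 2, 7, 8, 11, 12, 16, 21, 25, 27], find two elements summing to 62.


Two pointers: lo=0, hi=9
No pair sums to 62


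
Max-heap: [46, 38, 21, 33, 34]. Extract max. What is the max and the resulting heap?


Max = 46
Replace root with last, heapify down
Resulting heap: [38, 34, 21, 33]


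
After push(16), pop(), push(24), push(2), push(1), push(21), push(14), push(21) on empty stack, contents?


push(16) -> [16]
pop() returns 16 -> []
push(24) -> [24]
push(2) -> [24, 2]
push(1) -> [24, 2, 1]
push(21) -> [24, 2, 1, 21]
push(14) -> [24, 2, 1, 21, 14]
push(21) -> [24, 2, 1, 21, 14, 21]
Final stack (bottom to top): [24, 2, 1, 21, 14, 21]


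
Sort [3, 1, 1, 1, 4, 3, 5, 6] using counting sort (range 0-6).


Count array: [0, 3, 0, 2, 1, 1, 1]
Reconstruct: [1, 1, 1, 3, 3, 4, 5, 6]


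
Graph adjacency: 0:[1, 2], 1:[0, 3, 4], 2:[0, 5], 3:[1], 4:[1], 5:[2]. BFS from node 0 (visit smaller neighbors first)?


BFS queue: start with [0]
Visit order: [0, 1, 2, 3, 4, 5]


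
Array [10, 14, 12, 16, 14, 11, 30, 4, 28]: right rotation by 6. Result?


Right rotate by 6: [16, 14, 11, 30, 4, 28, 10, 14, 12]


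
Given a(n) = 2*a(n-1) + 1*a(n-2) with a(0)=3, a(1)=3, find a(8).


Build bottom-up:
...a(6)=297, a(7)=717, a(8)=2*717+1*297=1731


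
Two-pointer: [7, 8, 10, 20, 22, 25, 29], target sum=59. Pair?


Two pointers: lo=0, hi=6
No pair sums to 59


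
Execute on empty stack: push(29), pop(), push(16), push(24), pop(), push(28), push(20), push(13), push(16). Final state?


push(29) -> [29]
pop() returns 29 -> []
push(16) -> [16]
push(24) -> [16, 24]
pop() returns 24 -> [16]
push(28) -> [16, 28]
push(20) -> [16, 28, 20]
push(13) -> [16, 28, 20, 13]
push(16) -> [16, 28, 20, 13, 16]
Final stack (bottom to top): [16, 28, 20, 13, 16]


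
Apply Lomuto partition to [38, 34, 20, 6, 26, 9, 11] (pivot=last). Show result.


Elements <= 11 go left of pivot.
Result: [6, 9, 11, 38, 26, 34, 20], pivot at index 2


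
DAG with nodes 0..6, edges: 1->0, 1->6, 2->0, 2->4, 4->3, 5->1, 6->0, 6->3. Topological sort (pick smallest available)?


Kahn's algorithm, process smallest node first
Order: [2, 4, 5, 1, 6, 0, 3]


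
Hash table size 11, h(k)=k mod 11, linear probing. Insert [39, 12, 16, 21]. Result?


Insertions: 39->slot 6; 12->slot 1; 16->slot 5; 21->slot 10
Table: [None, 12, None, None, None, 16, 39, None, None, None, 21]


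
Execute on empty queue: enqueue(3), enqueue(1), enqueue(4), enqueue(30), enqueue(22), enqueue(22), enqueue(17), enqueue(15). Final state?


enqueue(3) -> [3]
enqueue(1) -> [3, 1]
enqueue(4) -> [3, 1, 4]
enqueue(30) -> [3, 1, 4, 30]
enqueue(22) -> [3, 1, 4, 30, 22]
enqueue(22) -> [3, 1, 4, 30, 22, 22]
enqueue(17) -> [3, 1, 4, 30, 22, 22, 17]
enqueue(15) -> [3, 1, 4, 30, 22, 22, 17, 15]
Final queue (front to back): [3, 1, 4, 30, 22, 22, 17, 15]


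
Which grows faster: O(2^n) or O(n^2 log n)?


n^2 log n grows slower than exponential
O(n^2 log n) is asymptotically smaller; O(2^n) grows faster


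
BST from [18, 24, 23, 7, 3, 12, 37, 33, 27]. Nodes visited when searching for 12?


BST root = 18
Search for 12: compare at each node
Path: [18, 7, 12]


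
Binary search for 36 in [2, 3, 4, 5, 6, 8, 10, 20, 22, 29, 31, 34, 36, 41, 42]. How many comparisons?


Search for 36:
[0,14] mid=7 arr[7]=20
[8,14] mid=11 arr[11]=34
[12,14] mid=13 arr[13]=41
[12,12] mid=12 arr[12]=36
Total: 4 comparisons


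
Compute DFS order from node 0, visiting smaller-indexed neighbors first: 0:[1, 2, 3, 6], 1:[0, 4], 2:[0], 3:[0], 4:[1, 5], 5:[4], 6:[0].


DFS stack-based: start with [0]
Visit order: [0, 1, 4, 5, 2, 3, 6]


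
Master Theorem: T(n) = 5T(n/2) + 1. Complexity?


a=5, b=2, c=0. log_2(5)=2.322 > c=0. Case 1: O(n^log_b(a)) = O(n^2.322)
Complexity: O(n^2.322)


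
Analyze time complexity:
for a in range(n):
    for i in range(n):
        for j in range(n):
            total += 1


Per nesting level: O(n) * O(n) * O(n) = O(n^3)
Complexity: O(n^3)


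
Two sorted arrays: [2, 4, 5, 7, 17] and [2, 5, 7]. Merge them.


Compare heads, take smaller each step.
Merged: [2, 2, 4, 5, 5, 7, 7, 17]


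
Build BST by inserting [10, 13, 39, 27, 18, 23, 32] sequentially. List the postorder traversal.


Root = 10; build tree by BST insertion.
Postorder traversal: [23, 18, 32, 27, 39, 13, 10]


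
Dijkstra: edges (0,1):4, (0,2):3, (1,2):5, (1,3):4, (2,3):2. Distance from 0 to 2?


Dijkstra from 0:
Distances: {0: 0, 1: 4, 2: 3, 3: 5}
Shortest distance to 2 = 3, path = [0, 2]


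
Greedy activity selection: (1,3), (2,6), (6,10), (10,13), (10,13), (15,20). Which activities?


Greedy: pick earliest-ending, then skip overlaps.
Selected (4 activities): [(1, 3), (6, 10), (10, 13), (15, 20)]


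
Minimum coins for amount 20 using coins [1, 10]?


dp[0]=0; dp[i]=1+min(dp[i-c] for c in coins)
...dp[15]=6, dp[16]=7, dp[17]=8, dp[18]=9, dp[19]=10, dp[20]=2
Minimum coins for 20 = 2


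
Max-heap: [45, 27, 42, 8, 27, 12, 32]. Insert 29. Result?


Append 29: [45, 27, 42, 8, 27, 12, 32, 29]
Bubble up: swap idx 7(29) with idx 3(8); swap idx 3(29) with idx 1(27)
Result: [45, 29, 42, 27, 27, 12, 32, 8]


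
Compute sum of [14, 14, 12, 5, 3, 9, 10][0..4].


Prefix sums: [0, 14, 28, 40, 45, 48, 57, 67]
Sum[0..4] = prefix[5] - prefix[0] = 48 - 0 = 48


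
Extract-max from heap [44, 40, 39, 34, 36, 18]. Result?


Max = 44
Replace root with last, heapify down
Resulting heap: [40, 36, 39, 34, 18]


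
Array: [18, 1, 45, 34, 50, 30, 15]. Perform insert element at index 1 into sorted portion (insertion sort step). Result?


After one pass: [1, 18, 45, 34, 50, 30, 15]


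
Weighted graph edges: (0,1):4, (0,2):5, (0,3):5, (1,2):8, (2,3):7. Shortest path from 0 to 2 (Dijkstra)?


Dijkstra from 0:
Distances: {0: 0, 1: 4, 2: 5, 3: 5}
Shortest distance to 2 = 5, path = [0, 2]


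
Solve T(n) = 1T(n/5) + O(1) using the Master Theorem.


a=1, b=5, c=0. log_5(1)=0 = c=0. Case 2: O(n^c log n) = O(log n)
Complexity: O(log n)


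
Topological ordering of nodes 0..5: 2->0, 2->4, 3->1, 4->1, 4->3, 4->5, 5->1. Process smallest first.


Kahn's algorithm, process smallest node first
Order: [2, 0, 4, 3, 5, 1]


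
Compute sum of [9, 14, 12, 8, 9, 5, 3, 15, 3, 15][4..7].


Prefix sums: [0, 9, 23, 35, 43, 52, 57, 60, 75, 78, 93]
Sum[4..7] = prefix[8] - prefix[4] = 75 - 43 = 32


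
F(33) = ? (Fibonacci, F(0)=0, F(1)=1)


F(n)=F(n-1)+F(n-2)
...F(31)=1346269, F(32)=2178309, F(33)=3524578


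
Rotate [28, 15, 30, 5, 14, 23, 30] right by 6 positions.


Right rotate by 6: [15, 30, 5, 14, 23, 30, 28]


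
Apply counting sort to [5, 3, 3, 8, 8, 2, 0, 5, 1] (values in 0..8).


Count array: [1, 1, 1, 2, 0, 2, 0, 0, 2]
Reconstruct: [0, 1, 2, 3, 3, 5, 5, 8, 8]


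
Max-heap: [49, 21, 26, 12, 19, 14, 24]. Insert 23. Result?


Append 23: [49, 21, 26, 12, 19, 14, 24, 23]
Bubble up: swap idx 7(23) with idx 3(12); swap idx 3(23) with idx 1(21)
Result: [49, 23, 26, 21, 19, 14, 24, 12]


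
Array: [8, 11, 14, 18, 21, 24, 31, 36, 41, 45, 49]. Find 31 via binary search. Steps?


Search for 31:
[0,10] mid=5 arr[5]=24
[6,10] mid=8 arr[8]=41
[6,7] mid=6 arr[6]=31
Total: 3 comparisons


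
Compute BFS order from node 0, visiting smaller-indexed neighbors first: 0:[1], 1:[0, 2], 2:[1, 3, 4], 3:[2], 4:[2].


BFS queue: start with [0]
Visit order: [0, 1, 2, 3, 4]


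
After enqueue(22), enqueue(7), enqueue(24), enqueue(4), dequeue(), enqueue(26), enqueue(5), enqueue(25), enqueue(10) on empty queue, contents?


enqueue(22) -> [22]
enqueue(7) -> [22, 7]
enqueue(24) -> [22, 7, 24]
enqueue(4) -> [22, 7, 24, 4]
dequeue() returns 22 -> [7, 24, 4]
enqueue(26) -> [7, 24, 4, 26]
enqueue(5) -> [7, 24, 4, 26, 5]
enqueue(25) -> [7, 24, 4, 26, 5, 25]
enqueue(10) -> [7, 24, 4, 26, 5, 25, 10]
Final queue (front to back): [7, 24, 4, 26, 5, 25, 10]


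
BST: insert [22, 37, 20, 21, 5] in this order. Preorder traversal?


Root = 22; build tree by BST insertion.
Preorder traversal: [22, 20, 5, 21, 37]


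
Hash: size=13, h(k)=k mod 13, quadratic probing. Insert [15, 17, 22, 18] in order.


Insertions: 15->slot 2; 17->slot 4; 22->slot 9; 18->slot 5
Table: [None, None, 15, None, 17, 18, None, None, None, 22, None, None, None]


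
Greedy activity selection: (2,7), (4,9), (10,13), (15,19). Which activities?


Greedy: pick earliest-ending, then skip overlaps.
Selected (3 activities): [(2, 7), (10, 13), (15, 19)]


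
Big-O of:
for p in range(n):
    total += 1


Per nesting level: O(n) = O(n)
Complexity: O(n)


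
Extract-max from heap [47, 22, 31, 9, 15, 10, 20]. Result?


Max = 47
Replace root with last, heapify down
Resulting heap: [31, 22, 20, 9, 15, 10]


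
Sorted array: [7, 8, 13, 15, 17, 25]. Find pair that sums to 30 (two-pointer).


Two pointers: lo=0, hi=5
Found pair: (13, 17) summing to 30


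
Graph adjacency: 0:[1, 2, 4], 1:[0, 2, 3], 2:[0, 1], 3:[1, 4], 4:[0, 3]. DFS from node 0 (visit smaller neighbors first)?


DFS stack-based: start with [0]
Visit order: [0, 1, 2, 3, 4]


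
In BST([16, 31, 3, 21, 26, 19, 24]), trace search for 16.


BST root = 16
Search for 16: compare at each node
Path: [16]


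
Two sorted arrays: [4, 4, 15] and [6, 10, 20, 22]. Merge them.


Compare heads, take smaller each step.
Merged: [4, 4, 6, 10, 15, 20, 22]


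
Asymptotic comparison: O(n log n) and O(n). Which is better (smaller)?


linear grows slower than linearithmic
O(n) is asymptotically smaller; O(n log n) grows faster


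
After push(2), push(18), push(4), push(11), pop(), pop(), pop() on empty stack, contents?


push(2) -> [2]
push(18) -> [2, 18]
push(4) -> [2, 18, 4]
push(11) -> [2, 18, 4, 11]
pop() returns 11 -> [2, 18, 4]
pop() returns 4 -> [2, 18]
pop() returns 18 -> [2]
Final stack (bottom to top): [2]


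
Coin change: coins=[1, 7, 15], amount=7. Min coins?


dp[0]=0; dp[i]=1+min(dp[i-c] for c in coins)
...dp[2]=2, dp[3]=3, dp[4]=4, dp[5]=5, dp[6]=6, dp[7]=1
Minimum coins for 7 = 1


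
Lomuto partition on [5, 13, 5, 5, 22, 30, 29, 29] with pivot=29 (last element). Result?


Elements <= 29 go left of pivot.
Result: [5, 13, 5, 5, 22, 29, 29, 30], pivot at index 6


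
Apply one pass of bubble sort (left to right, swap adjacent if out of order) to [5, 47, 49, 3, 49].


After one pass: [5, 47, 3, 49, 49]


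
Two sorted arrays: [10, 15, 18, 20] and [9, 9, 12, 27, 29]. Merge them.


Compare heads, take smaller each step.
Merged: [9, 9, 10, 12, 15, 18, 20, 27, 29]


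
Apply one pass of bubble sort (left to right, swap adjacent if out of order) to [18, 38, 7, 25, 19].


After one pass: [18, 7, 25, 19, 38]


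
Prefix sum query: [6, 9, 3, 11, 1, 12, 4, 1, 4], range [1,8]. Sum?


Prefix sums: [0, 6, 15, 18, 29, 30, 42, 46, 47, 51]
Sum[1..8] = prefix[9] - prefix[1] = 51 - 6 = 45


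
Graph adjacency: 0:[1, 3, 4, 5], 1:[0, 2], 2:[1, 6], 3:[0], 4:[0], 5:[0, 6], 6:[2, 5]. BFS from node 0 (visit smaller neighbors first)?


BFS queue: start with [0]
Visit order: [0, 1, 3, 4, 5, 2, 6]


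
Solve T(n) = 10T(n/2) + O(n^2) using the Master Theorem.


a=10, b=2, c=2. log_2(10)=3.322 > c=2. Case 1: O(n^log_b(a)) = O(n^3.322)
Complexity: O(n^3.322)


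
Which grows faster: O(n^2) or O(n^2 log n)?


quadratic grows slower than n^2 log n
O(n^2) is asymptotically smaller; O(n^2 log n) grows faster


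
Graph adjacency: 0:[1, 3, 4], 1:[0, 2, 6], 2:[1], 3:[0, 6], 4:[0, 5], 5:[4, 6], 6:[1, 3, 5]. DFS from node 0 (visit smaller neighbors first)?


DFS stack-based: start with [0]
Visit order: [0, 1, 2, 6, 3, 5, 4]


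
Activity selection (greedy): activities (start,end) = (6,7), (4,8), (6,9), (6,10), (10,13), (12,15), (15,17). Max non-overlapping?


Greedy: pick earliest-ending, then skip overlaps.
Selected (3 activities): [(6, 7), (10, 13), (15, 17)]


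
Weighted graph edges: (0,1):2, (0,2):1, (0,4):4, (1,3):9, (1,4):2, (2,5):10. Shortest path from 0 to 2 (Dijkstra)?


Dijkstra from 0:
Distances: {0: 0, 1: 2, 2: 1, 3: 11, 4: 4, 5: 11}
Shortest distance to 2 = 1, path = [0, 2]


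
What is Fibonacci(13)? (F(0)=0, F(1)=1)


F(n)=F(n-1)+F(n-2)
...F(11)=89, F(12)=144, F(13)=233


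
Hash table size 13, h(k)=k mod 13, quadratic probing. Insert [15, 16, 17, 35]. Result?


Insertions: 15->slot 2; 16->slot 3; 17->slot 4; 35->slot 9
Table: [None, None, 15, 16, 17, None, None, None, None, 35, None, None, None]


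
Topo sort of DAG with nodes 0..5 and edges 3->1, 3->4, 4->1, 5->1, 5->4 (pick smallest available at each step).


Kahn's algorithm, process smallest node first
Order: [0, 2, 3, 5, 4, 1]


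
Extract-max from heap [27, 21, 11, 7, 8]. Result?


Max = 27
Replace root with last, heapify down
Resulting heap: [21, 8, 11, 7]


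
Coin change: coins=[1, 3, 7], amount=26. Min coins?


dp[0]=0; dp[i]=1+min(dp[i-c] for c in coins)
...dp[21]=3, dp[22]=4, dp[23]=5, dp[24]=4, dp[25]=5, dp[26]=6
Minimum coins for 26 = 6


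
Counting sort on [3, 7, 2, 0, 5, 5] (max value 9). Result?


Count array: [1, 0, 1, 1, 0, 2, 0, 1, 0, 0]
Reconstruct: [0, 2, 3, 5, 5, 7]


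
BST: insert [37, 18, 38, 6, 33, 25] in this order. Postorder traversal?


Root = 37; build tree by BST insertion.
Postorder traversal: [6, 25, 33, 18, 38, 37]


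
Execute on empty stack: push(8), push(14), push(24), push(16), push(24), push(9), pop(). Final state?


push(8) -> [8]
push(14) -> [8, 14]
push(24) -> [8, 14, 24]
push(16) -> [8, 14, 24, 16]
push(24) -> [8, 14, 24, 16, 24]
push(9) -> [8, 14, 24, 16, 24, 9]
pop() returns 9 -> [8, 14, 24, 16, 24]
Final stack (bottom to top): [8, 14, 24, 16, 24]


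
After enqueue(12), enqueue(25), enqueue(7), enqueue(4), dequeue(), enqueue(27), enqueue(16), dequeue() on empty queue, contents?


enqueue(12) -> [12]
enqueue(25) -> [12, 25]
enqueue(7) -> [12, 25, 7]
enqueue(4) -> [12, 25, 7, 4]
dequeue() returns 12 -> [25, 7, 4]
enqueue(27) -> [25, 7, 4, 27]
enqueue(16) -> [25, 7, 4, 27, 16]
dequeue() returns 25 -> [7, 4, 27, 16]
Final queue (front to back): [7, 4, 27, 16]


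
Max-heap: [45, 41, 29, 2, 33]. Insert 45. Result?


Append 45: [45, 41, 29, 2, 33, 45]
Bubble up: swap idx 5(45) with idx 2(29)
Result: [45, 41, 45, 2, 33, 29]


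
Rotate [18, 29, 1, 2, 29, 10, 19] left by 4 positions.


Left rotate by 4: [29, 10, 19, 18, 29, 1, 2]


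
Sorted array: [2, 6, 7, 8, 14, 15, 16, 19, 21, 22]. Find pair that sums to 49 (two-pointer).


Two pointers: lo=0, hi=9
No pair sums to 49


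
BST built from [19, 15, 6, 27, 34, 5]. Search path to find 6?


BST root = 19
Search for 6: compare at each node
Path: [19, 15, 6]


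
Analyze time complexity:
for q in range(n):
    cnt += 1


Per nesting level: O(n) = O(n)
Complexity: O(n)


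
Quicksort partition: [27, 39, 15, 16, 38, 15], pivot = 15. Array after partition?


Elements <= 15 go left of pivot.
Result: [15, 15, 27, 16, 38, 39], pivot at index 1


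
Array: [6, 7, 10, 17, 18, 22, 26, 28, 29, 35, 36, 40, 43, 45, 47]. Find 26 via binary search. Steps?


Search for 26:
[0,14] mid=7 arr[7]=28
[0,6] mid=3 arr[3]=17
[4,6] mid=5 arr[5]=22
[6,6] mid=6 arr[6]=26
Total: 4 comparisons


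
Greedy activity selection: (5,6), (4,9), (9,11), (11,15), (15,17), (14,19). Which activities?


Greedy: pick earliest-ending, then skip overlaps.
Selected (4 activities): [(5, 6), (9, 11), (11, 15), (15, 17)]


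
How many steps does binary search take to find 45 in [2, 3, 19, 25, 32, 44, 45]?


Search for 45:
[0,6] mid=3 arr[3]=25
[4,6] mid=5 arr[5]=44
[6,6] mid=6 arr[6]=45
Total: 3 comparisons


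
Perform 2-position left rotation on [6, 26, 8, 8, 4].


Left rotate by 2: [8, 8, 4, 6, 26]


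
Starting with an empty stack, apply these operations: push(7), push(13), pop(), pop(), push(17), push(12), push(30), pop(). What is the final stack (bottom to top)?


push(7) -> [7]
push(13) -> [7, 13]
pop() returns 13 -> [7]
pop() returns 7 -> []
push(17) -> [17]
push(12) -> [17, 12]
push(30) -> [17, 12, 30]
pop() returns 30 -> [17, 12]
Final stack (bottom to top): [17, 12]


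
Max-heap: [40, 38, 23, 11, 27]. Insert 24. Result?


Append 24: [40, 38, 23, 11, 27, 24]
Bubble up: swap idx 5(24) with idx 2(23)
Result: [40, 38, 24, 11, 27, 23]


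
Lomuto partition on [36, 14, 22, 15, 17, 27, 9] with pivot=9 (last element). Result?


Elements <= 9 go left of pivot.
Result: [9, 14, 22, 15, 17, 27, 36], pivot at index 0


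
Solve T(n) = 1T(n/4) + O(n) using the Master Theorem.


a=1, b=4, c=1. log_4(1)=0 < c=1. Case 3: O(n^c) = O(n)
Complexity: O(n)


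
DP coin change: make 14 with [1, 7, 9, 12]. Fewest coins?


dp[0]=0; dp[i]=1+min(dp[i-c] for c in coins)
...dp[9]=1, dp[10]=2, dp[11]=3, dp[12]=1, dp[13]=2, dp[14]=2
Minimum coins for 14 = 2


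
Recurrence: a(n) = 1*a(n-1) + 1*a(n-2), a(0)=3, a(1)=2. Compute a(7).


Build bottom-up:
...a(5)=19, a(6)=31, a(7)=1*31+1*19=50


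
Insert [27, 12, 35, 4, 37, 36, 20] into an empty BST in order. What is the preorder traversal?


Root = 27; build tree by BST insertion.
Preorder traversal: [27, 12, 4, 20, 35, 37, 36]


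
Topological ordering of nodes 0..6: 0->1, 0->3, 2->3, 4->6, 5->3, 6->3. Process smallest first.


Kahn's algorithm, process smallest node first
Order: [0, 1, 2, 4, 5, 6, 3]


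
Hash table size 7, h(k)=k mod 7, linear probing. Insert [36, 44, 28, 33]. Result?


Insertions: 36->slot 1; 44->slot 2; 28->slot 0; 33->slot 5
Table: [28, 36, 44, None, None, 33, None]


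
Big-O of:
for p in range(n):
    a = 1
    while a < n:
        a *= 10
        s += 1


Per nesting level: O(n) * O(log n) = O(n log n)
Complexity: O(n log n)


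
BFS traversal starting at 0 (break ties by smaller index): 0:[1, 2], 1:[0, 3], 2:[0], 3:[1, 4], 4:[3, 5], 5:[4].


BFS queue: start with [0]
Visit order: [0, 1, 2, 3, 4, 5]


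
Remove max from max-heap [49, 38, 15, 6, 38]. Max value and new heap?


Max = 49
Replace root with last, heapify down
Resulting heap: [38, 38, 15, 6]


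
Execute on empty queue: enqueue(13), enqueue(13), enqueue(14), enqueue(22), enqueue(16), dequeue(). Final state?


enqueue(13) -> [13]
enqueue(13) -> [13, 13]
enqueue(14) -> [13, 13, 14]
enqueue(22) -> [13, 13, 14, 22]
enqueue(16) -> [13, 13, 14, 22, 16]
dequeue() returns 13 -> [13, 14, 22, 16]
Final queue (front to back): [13, 14, 22, 16]


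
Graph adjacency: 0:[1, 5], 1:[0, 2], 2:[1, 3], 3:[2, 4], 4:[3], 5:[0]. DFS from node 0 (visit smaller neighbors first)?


DFS stack-based: start with [0]
Visit order: [0, 1, 2, 3, 4, 5]


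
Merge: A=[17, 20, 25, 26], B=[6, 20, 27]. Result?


Compare heads, take smaller each step.
Merged: [6, 17, 20, 20, 25, 26, 27]


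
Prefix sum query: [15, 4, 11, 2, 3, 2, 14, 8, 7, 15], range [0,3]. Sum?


Prefix sums: [0, 15, 19, 30, 32, 35, 37, 51, 59, 66, 81]
Sum[0..3] = prefix[4] - prefix[0] = 32 - 0 = 32


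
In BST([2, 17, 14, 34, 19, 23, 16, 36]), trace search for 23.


BST root = 2
Search for 23: compare at each node
Path: [2, 17, 34, 19, 23]


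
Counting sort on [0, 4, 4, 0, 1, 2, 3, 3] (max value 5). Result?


Count array: [2, 1, 1, 2, 2, 0]
Reconstruct: [0, 0, 1, 2, 3, 3, 4, 4]


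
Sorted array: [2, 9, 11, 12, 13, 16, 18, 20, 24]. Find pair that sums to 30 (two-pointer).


Two pointers: lo=0, hi=8
Found pair: (12, 18) summing to 30


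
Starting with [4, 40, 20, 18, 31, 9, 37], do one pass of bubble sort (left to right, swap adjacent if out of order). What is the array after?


After one pass: [4, 20, 18, 31, 9, 37, 40]


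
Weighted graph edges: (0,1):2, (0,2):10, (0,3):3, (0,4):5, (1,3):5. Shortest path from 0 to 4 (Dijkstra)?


Dijkstra from 0:
Distances: {0: 0, 1: 2, 2: 10, 3: 3, 4: 5}
Shortest distance to 4 = 5, path = [0, 4]


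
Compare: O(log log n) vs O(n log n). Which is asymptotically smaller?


double-logarithmic grows slower than linearithmic
O(log log n) is asymptotically smaller; O(n log n) grows faster


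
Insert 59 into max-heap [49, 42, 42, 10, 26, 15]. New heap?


Append 59: [49, 42, 42, 10, 26, 15, 59]
Bubble up: swap idx 6(59) with idx 2(42); swap idx 2(59) with idx 0(49)
Result: [59, 42, 49, 10, 26, 15, 42]


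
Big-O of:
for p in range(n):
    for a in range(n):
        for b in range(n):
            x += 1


Per nesting level: O(n) * O(n) * O(n) = O(n^3)
Complexity: O(n^3)


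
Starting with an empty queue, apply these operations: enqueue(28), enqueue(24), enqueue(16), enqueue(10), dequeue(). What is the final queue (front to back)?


enqueue(28) -> [28]
enqueue(24) -> [28, 24]
enqueue(16) -> [28, 24, 16]
enqueue(10) -> [28, 24, 16, 10]
dequeue() returns 28 -> [24, 16, 10]
Final queue (front to back): [24, 16, 10]


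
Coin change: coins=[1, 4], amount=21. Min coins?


dp[0]=0; dp[i]=1+min(dp[i-c] for c in coins)
...dp[16]=4, dp[17]=5, dp[18]=6, dp[19]=7, dp[20]=5, dp[21]=6
Minimum coins for 21 = 6


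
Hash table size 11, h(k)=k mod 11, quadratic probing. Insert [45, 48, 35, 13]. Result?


Insertions: 45->slot 1; 48->slot 4; 35->slot 2; 13->slot 3
Table: [None, 45, 35, 13, 48, None, None, None, None, None, None]


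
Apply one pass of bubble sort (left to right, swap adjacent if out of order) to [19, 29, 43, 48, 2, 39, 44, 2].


After one pass: [19, 29, 43, 2, 39, 44, 2, 48]


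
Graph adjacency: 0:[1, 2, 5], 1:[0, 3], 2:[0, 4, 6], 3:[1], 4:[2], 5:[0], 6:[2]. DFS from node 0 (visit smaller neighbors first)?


DFS stack-based: start with [0]
Visit order: [0, 1, 3, 2, 4, 6, 5]


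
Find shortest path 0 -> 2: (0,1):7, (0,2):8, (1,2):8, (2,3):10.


Dijkstra from 0:
Distances: {0: 0, 1: 7, 2: 8, 3: 18}
Shortest distance to 2 = 8, path = [0, 2]


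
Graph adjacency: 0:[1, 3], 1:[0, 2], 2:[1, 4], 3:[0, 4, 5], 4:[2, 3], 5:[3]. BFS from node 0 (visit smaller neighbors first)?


BFS queue: start with [0]
Visit order: [0, 1, 3, 2, 4, 5]


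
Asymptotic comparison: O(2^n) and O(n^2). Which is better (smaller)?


quadratic grows slower than exponential
O(n^2) is asymptotically smaller; O(2^n) grows faster


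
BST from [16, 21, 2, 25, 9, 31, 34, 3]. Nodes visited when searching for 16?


BST root = 16
Search for 16: compare at each node
Path: [16]


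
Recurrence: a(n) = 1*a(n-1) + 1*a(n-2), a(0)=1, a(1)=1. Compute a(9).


Build bottom-up:
...a(7)=21, a(8)=34, a(9)=1*34+1*21=55


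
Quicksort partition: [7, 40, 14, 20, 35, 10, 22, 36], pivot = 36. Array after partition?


Elements <= 36 go left of pivot.
Result: [7, 14, 20, 35, 10, 22, 36, 40], pivot at index 6


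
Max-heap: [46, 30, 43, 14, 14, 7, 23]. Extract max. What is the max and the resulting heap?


Max = 46
Replace root with last, heapify down
Resulting heap: [43, 30, 23, 14, 14, 7]


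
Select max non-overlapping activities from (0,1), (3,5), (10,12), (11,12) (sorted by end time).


Greedy: pick earliest-ending, then skip overlaps.
Selected (3 activities): [(0, 1), (3, 5), (10, 12)]


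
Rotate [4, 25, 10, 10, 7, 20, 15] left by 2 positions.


Left rotate by 2: [10, 10, 7, 20, 15, 4, 25]


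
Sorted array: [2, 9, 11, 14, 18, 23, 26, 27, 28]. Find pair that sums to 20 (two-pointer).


Two pointers: lo=0, hi=8
Found pair: (2, 18) summing to 20


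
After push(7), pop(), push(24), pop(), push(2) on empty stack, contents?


push(7) -> [7]
pop() returns 7 -> []
push(24) -> [24]
pop() returns 24 -> []
push(2) -> [2]
Final stack (bottom to top): [2]


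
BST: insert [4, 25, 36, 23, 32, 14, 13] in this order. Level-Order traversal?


Root = 4; build tree by BST insertion.
Level-Order traversal: [4, 25, 23, 36, 14, 32, 13]


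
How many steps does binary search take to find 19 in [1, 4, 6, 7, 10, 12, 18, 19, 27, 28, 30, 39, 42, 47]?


Search for 19:
[0,13] mid=6 arr[6]=18
[7,13] mid=10 arr[10]=30
[7,9] mid=8 arr[8]=27
[7,7] mid=7 arr[7]=19
Total: 4 comparisons


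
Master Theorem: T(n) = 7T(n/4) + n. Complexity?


a=7, b=4, c=1. log_4(7)=1.404 > c=1. Case 1: O(n^log_b(a)) = O(n^1.404)
Complexity: O(n^1.404)


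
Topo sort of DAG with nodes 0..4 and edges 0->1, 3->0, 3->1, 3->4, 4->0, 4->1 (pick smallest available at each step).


Kahn's algorithm, process smallest node first
Order: [2, 3, 4, 0, 1]


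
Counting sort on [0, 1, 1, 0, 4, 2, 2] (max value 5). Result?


Count array: [2, 2, 2, 0, 1, 0]
Reconstruct: [0, 0, 1, 1, 2, 2, 4]


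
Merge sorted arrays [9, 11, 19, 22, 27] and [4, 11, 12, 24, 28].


Compare heads, take smaller each step.
Merged: [4, 9, 11, 11, 12, 19, 22, 24, 27, 28]


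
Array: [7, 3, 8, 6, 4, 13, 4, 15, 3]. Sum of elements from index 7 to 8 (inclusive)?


Prefix sums: [0, 7, 10, 18, 24, 28, 41, 45, 60, 63]
Sum[7..8] = prefix[9] - prefix[7] = 63 - 45 = 18


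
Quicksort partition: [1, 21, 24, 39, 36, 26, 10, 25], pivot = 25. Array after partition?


Elements <= 25 go left of pivot.
Result: [1, 21, 24, 10, 25, 26, 39, 36], pivot at index 4


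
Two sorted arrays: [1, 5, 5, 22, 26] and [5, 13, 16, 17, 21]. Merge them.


Compare heads, take smaller each step.
Merged: [1, 5, 5, 5, 13, 16, 17, 21, 22, 26]


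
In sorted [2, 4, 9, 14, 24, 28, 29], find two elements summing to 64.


Two pointers: lo=0, hi=6
No pair sums to 64


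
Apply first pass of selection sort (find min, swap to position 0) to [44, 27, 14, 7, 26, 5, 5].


After one pass: [5, 27, 14, 7, 26, 44, 5]


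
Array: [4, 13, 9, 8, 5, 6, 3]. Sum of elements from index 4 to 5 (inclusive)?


Prefix sums: [0, 4, 17, 26, 34, 39, 45, 48]
Sum[4..5] = prefix[6] - prefix[4] = 45 - 34 = 11


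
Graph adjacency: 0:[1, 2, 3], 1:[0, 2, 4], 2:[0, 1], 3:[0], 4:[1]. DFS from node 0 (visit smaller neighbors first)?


DFS stack-based: start with [0]
Visit order: [0, 1, 2, 4, 3]


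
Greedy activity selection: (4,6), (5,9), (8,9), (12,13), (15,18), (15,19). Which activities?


Greedy: pick earliest-ending, then skip overlaps.
Selected (4 activities): [(4, 6), (8, 9), (12, 13), (15, 18)]


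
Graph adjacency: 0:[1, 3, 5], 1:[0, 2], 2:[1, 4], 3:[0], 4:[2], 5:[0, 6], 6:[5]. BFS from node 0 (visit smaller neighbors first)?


BFS queue: start with [0]
Visit order: [0, 1, 3, 5, 2, 6, 4]


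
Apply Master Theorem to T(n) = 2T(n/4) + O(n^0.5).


a=2, b=4, c=0.5. log_4(2)=0.5 = c=0.5. Case 2: O(n^c log n) = O(sqrt(n) log n)
Complexity: O(sqrt(n) log n)


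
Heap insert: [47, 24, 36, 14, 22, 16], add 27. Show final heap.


Append 27: [47, 24, 36, 14, 22, 16, 27]
Bubble up: no swaps needed
Result: [47, 24, 36, 14, 22, 16, 27]


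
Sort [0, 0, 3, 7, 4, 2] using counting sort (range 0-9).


Count array: [2, 0, 1, 1, 1, 0, 0, 1, 0, 0]
Reconstruct: [0, 0, 2, 3, 4, 7]


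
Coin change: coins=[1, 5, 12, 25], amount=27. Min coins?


dp[0]=0; dp[i]=1+min(dp[i-c] for c in coins)
...dp[22]=3, dp[23]=4, dp[24]=2, dp[25]=1, dp[26]=2, dp[27]=3
Minimum coins for 27 = 3


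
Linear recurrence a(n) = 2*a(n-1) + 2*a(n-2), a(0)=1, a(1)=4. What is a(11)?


Build bottom-up:
...a(9)=11584, a(10)=31648, a(11)=2*31648+2*11584=86464


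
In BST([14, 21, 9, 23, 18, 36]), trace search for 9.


BST root = 14
Search for 9: compare at each node
Path: [14, 9]


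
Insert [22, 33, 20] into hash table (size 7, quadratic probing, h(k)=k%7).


Insertions: 22->slot 1; 33->slot 5; 20->slot 6
Table: [None, 22, None, None, None, 33, 20]


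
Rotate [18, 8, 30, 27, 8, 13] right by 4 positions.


Right rotate by 4: [30, 27, 8, 13, 18, 8]


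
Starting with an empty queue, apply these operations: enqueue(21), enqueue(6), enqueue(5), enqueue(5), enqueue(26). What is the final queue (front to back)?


enqueue(21) -> [21]
enqueue(6) -> [21, 6]
enqueue(5) -> [21, 6, 5]
enqueue(5) -> [21, 6, 5, 5]
enqueue(26) -> [21, 6, 5, 5, 26]
Final queue (front to back): [21, 6, 5, 5, 26]


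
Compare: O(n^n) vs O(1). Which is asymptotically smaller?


constant grows slower than n^n
O(1) is asymptotically smaller; O(n^n) grows faster


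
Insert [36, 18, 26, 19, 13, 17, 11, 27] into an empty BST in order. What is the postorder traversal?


Root = 36; build tree by BST insertion.
Postorder traversal: [11, 17, 13, 19, 27, 26, 18, 36]


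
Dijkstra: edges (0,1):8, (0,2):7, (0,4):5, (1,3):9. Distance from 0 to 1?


Dijkstra from 0:
Distances: {0: 0, 1: 8, 2: 7, 3: 17, 4: 5}
Shortest distance to 1 = 8, path = [0, 1]


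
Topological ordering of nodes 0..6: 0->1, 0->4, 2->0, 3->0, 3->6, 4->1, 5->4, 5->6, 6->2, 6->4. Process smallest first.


Kahn's algorithm, process smallest node first
Order: [3, 5, 6, 2, 0, 4, 1]


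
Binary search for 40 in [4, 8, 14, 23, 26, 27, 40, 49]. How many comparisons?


Search for 40:
[0,7] mid=3 arr[3]=23
[4,7] mid=5 arr[5]=27
[6,7] mid=6 arr[6]=40
Total: 3 comparisons


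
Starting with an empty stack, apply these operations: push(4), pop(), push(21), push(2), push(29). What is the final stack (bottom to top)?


push(4) -> [4]
pop() returns 4 -> []
push(21) -> [21]
push(2) -> [21, 2]
push(29) -> [21, 2, 29]
Final stack (bottom to top): [21, 2, 29]


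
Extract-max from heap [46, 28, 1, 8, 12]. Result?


Max = 46
Replace root with last, heapify down
Resulting heap: [28, 12, 1, 8]


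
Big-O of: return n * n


Analysis: constant-time operation, no loop
Complexity: O(1)


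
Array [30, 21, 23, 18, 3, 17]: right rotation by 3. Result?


Right rotate by 3: [18, 3, 17, 30, 21, 23]


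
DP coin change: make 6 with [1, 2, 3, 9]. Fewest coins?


dp[0]=0; dp[i]=1+min(dp[i-c] for c in coins)
...dp[1]=1, dp[2]=1, dp[3]=1, dp[4]=2, dp[5]=2, dp[6]=2
Minimum coins for 6 = 2


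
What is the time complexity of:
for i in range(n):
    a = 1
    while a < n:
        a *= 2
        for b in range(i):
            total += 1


Per nesting level: O(n) * O(log n) * O(n) [triangular over i] = O(n^2 log n)
Complexity: O(n^2 log n)


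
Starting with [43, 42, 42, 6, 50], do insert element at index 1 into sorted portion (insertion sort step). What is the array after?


After one pass: [42, 43, 42, 6, 50]


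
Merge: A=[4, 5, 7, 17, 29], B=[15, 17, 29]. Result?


Compare heads, take smaller each step.
Merged: [4, 5, 7, 15, 17, 17, 29, 29]


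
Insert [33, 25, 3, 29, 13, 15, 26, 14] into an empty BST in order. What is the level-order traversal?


Root = 33; build tree by BST insertion.
Level-Order traversal: [33, 25, 3, 29, 13, 26, 15, 14]


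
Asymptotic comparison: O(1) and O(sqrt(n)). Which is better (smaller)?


constant grows slower than sublinear
O(1) is asymptotically smaller; O(sqrt(n)) grows faster


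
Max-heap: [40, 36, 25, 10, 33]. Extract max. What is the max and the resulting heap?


Max = 40
Replace root with last, heapify down
Resulting heap: [36, 33, 25, 10]


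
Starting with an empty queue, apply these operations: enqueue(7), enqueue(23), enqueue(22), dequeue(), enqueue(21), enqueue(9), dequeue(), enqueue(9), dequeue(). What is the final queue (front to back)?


enqueue(7) -> [7]
enqueue(23) -> [7, 23]
enqueue(22) -> [7, 23, 22]
dequeue() returns 7 -> [23, 22]
enqueue(21) -> [23, 22, 21]
enqueue(9) -> [23, 22, 21, 9]
dequeue() returns 23 -> [22, 21, 9]
enqueue(9) -> [22, 21, 9, 9]
dequeue() returns 22 -> [21, 9, 9]
Final queue (front to back): [21, 9, 9]
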